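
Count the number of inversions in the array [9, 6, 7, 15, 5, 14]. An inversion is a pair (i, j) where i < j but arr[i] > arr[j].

Finding inversions in [9, 6, 7, 15, 5, 14]:

(0, 1): arr[0]=9 > arr[1]=6
(0, 2): arr[0]=9 > arr[2]=7
(0, 4): arr[0]=9 > arr[4]=5
(1, 4): arr[1]=6 > arr[4]=5
(2, 4): arr[2]=7 > arr[4]=5
(3, 4): arr[3]=15 > arr[4]=5
(3, 5): arr[3]=15 > arr[5]=14

Total inversions: 7

The array has 7 inversion(s): (0,1), (0,2), (0,4), (1,4), (2,4), (3,4), (3,5). Each pair (i,j) satisfies i < j and arr[i] > arr[j].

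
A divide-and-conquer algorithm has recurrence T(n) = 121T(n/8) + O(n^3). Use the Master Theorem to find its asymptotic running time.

Master Theorem for T(n) = 121T(n/8) + O(n^3):

a = 121, b = 8, c = 3
log_b(a) = log_8(121) = 2.3063

Case 3: c = 3 > log_8(121) = 2.3063
T(n) = O(n^3) = O(n^3)

For T(n) = 121T(n/8) + O(n^3): log_8(121) = 2.3063. This is Case 3 of the Master Theorem (c > log_b(a), work dominated by root), giving O(n^3).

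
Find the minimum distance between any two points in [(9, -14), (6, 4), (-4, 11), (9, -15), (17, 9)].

Computing all pairwise distances among 5 points:

d((9, -14), (6, 4)) = 18.2483
d((9, -14), (-4, 11)) = 28.178
d((9, -14), (9, -15)) = 1.0 <-- minimum
d((9, -14), (17, 9)) = 24.3516
d((6, 4), (-4, 11)) = 12.2066
d((6, 4), (9, -15)) = 19.2354
d((6, 4), (17, 9)) = 12.083
d((-4, 11), (9, -15)) = 29.0689
d((-4, 11), (17, 9)) = 21.095
d((9, -15), (17, 9)) = 25.2982

Closest pair: (9, -14) and (9, -15) with distance 1.0

The closest pair is (9, -14) and (9, -15) with Euclidean distance 1.0. For 5 points, brute-force pairwise comparison is shown above. For large n, the divide-and-conquer algorithm (sort by x, recurse on halves, check the dividing strip) achieves O(n log n).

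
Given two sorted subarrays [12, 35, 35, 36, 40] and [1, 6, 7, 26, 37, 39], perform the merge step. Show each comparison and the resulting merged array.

Merging process:

Compare 12 vs 1: take 1 from right. Merged: [1]
Compare 12 vs 6: take 6 from right. Merged: [1, 6]
Compare 12 vs 7: take 7 from right. Merged: [1, 6, 7]
Compare 12 vs 26: take 12 from left. Merged: [1, 6, 7, 12]
Compare 35 vs 26: take 26 from right. Merged: [1, 6, 7, 12, 26]
Compare 35 vs 37: take 35 from left. Merged: [1, 6, 7, 12, 26, 35]
Compare 35 vs 37: take 35 from left. Merged: [1, 6, 7, 12, 26, 35, 35]
Compare 36 vs 37: take 36 from left. Merged: [1, 6, 7, 12, 26, 35, 35, 36]
Compare 40 vs 37: take 37 from right. Merged: [1, 6, 7, 12, 26, 35, 35, 36, 37]
Compare 40 vs 39: take 39 from right. Merged: [1, 6, 7, 12, 26, 35, 35, 36, 37, 39]
Append remaining from left: [40]. Merged: [1, 6, 7, 12, 26, 35, 35, 36, 37, 39, 40]

Final merged array: [1, 6, 7, 12, 26, 35, 35, 36, 37, 39, 40]
Total comparisons: 10

The merged array is [1, 6, 7, 12, 26, 35, 35, 36, 37, 39, 40], requiring 10 comparisons. The merge step runs in O(n) time where n is the total number of elements.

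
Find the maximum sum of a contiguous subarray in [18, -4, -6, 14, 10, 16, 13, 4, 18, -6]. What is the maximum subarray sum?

Using Kadane's algorithm on [18, -4, -6, 14, 10, 16, 13, 4, 18, -6]:

Scanning through the array:
Position 1 (value -4): max_ending_here = 14, max_so_far = 18
Position 2 (value -6): max_ending_here = 8, max_so_far = 18
Position 3 (value 14): max_ending_here = 22, max_so_far = 22
Position 4 (value 10): max_ending_here = 32, max_so_far = 32
Position 5 (value 16): max_ending_here = 48, max_so_far = 48
Position 6 (value 13): max_ending_here = 61, max_so_far = 61
Position 7 (value 4): max_ending_here = 65, max_so_far = 65
Position 8 (value 18): max_ending_here = 83, max_so_far = 83
Position 9 (value -6): max_ending_here = 77, max_so_far = 83

Maximum subarray: [18, -4, -6, 14, 10, 16, 13, 4, 18]
Maximum sum: 83

The maximum subarray is [18, -4, -6, 14, 10, 16, 13, 4, 18] with sum 83. This subarray runs from index 0 to index 8.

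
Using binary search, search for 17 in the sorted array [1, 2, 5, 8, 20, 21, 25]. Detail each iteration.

Binary search for 17 in [1, 2, 5, 8, 20, 21, 25]:

lo=0, hi=6, mid=3, arr[mid]=8 -> 8 < 17, search right half
lo=4, hi=6, mid=5, arr[mid]=21 -> 21 > 17, search left half
lo=4, hi=4, mid=4, arr[mid]=20 -> 20 > 17, search left half
lo=4 > hi=3, target 17 not found

Binary search determines that 17 is not in the array after 3 comparisons. The search space was exhausted without finding the target.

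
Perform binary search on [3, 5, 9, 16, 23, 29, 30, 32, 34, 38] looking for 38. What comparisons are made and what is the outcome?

Binary search for 38 in [3, 5, 9, 16, 23, 29, 30, 32, 34, 38]:

lo=0, hi=9, mid=4, arr[mid]=23 -> 23 < 38, search right half
lo=5, hi=9, mid=7, arr[mid]=32 -> 32 < 38, search right half
lo=8, hi=9, mid=8, arr[mid]=34 -> 34 < 38, search right half
lo=9, hi=9, mid=9, arr[mid]=38 -> Found target at index 9!

Binary search finds 38 at index 9 after 4 comparisons. The search repeatedly halves the search space by comparing with the middle element.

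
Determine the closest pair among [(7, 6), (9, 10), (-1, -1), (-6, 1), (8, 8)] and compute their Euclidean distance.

Computing all pairwise distances among 5 points:

d((7, 6), (9, 10)) = 4.4721
d((7, 6), (-1, -1)) = 10.6301
d((7, 6), (-6, 1)) = 13.9284
d((7, 6), (8, 8)) = 2.2361 <-- minimum
d((9, 10), (-1, -1)) = 14.8661
d((9, 10), (-6, 1)) = 17.4929
d((9, 10), (8, 8)) = 2.2361 <-- minimum
d((-1, -1), (-6, 1)) = 5.3852
d((-1, -1), (8, 8)) = 12.7279
d((-6, 1), (8, 8)) = 15.6525

Minimum distance: 2.2361 (tie among 2 pairs: (7, 6) and (8, 8); (9, 10) and (8, 8))

The minimum Euclidean distance is 2.2361. There is a tie: 2 pairs achieve this minimum — (7, 6) and (8, 8); (9, 10) and (8, 8). Any of these is a valid closest pair. For 5 points, brute-force pairwise comparison is shown above. For large n, the divide-and-conquer algorithm (sort by x, recurse on halves, check the dividing strip) achieves O(n log n).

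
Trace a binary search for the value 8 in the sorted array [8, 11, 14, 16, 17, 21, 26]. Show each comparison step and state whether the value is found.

Binary search for 8 in [8, 11, 14, 16, 17, 21, 26]:

lo=0, hi=6, mid=3, arr[mid]=16 -> 16 > 8, search left half
lo=0, hi=2, mid=1, arr[mid]=11 -> 11 > 8, search left half
lo=0, hi=0, mid=0, arr[mid]=8 -> Found target at index 0!

Binary search finds 8 at index 0 after 3 comparisons. The search repeatedly halves the search space by comparing with the middle element.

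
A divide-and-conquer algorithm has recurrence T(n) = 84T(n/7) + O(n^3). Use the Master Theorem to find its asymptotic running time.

Master Theorem for T(n) = 84T(n/7) + O(n^3):

a = 84, b = 7, c = 3
log_b(a) = log_7(84) = 2.2770

Case 3: c = 3 > log_7(84) = 2.2770
T(n) = O(n^3) = O(n^3)

For T(n) = 84T(n/7) + O(n^3): log_7(84) = 2.2770. This is Case 3 of the Master Theorem (c > log_b(a), work dominated by root), giving O(n^3).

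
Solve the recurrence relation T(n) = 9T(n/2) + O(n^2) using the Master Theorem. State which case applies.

Master Theorem for T(n) = 9T(n/2) + O(n^2):

a = 9, b = 2, c = 2
log_b(a) = log_2(9) = 3.1699

Case 1: c = 2 < log_2(9) = 3.1699
T(n) = O(n^(log_2 9))

For T(n) = 9T(n/2) + O(n^2): log_2(9) = 3.1699. This is Case 1 of the Master Theorem (c < log_b(a), work dominated by leaves), giving O(n^(log_2 9)).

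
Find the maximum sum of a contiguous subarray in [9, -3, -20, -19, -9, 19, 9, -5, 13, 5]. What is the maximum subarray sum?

Using Kadane's algorithm on [9, -3, -20, -19, -9, 19, 9, -5, 13, 5]:

Scanning through the array:
Position 1 (value -3): max_ending_here = 6, max_so_far = 9
Position 2 (value -20): max_ending_here = -14, max_so_far = 9
Position 3 (value -19): max_ending_here = -19, max_so_far = 9
Position 4 (value -9): max_ending_here = -9, max_so_far = 9
Position 5 (value 19): max_ending_here = 19, max_so_far = 19
Position 6 (value 9): max_ending_here = 28, max_so_far = 28
Position 7 (value -5): max_ending_here = 23, max_so_far = 28
Position 8 (value 13): max_ending_here = 36, max_so_far = 36
Position 9 (value 5): max_ending_here = 41, max_so_far = 41

Maximum subarray: [19, 9, -5, 13, 5]
Maximum sum: 41

The maximum subarray is [19, 9, -5, 13, 5] with sum 41. This subarray runs from index 5 to index 9.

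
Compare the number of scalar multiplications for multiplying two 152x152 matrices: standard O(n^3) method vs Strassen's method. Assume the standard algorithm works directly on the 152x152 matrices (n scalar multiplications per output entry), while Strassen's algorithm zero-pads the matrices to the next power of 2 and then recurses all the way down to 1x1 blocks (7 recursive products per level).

Matrix multiplication for 152x152 matrices:

Strassen's algorithm requires power-of-2 dimensions. Pad 152x152 to 256x256 (next power of 2).

Standard algorithm: 152^3 = 3511808 multiplications
Strassen's algorithm: 7^(log2(256)) = 7^8 = 5764801 multiplications
Difference: 3511808 - 5764801 = -2252993 (Strassen uses MORE here due to padding overhead — for small or just-over-power-of-2 n, padding can outweigh the per-level savings)

Standard: 3511808 multiplications (152^3). Strassen: 5764801 multiplications (7^8, after padding to 256x256). Strassen reduces 8 recursive multiplications to 7 at each level.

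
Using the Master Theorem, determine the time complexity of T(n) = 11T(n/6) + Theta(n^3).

Master Theorem for T(n) = 11T(n/6) + O(n^3):

a = 11, b = 6, c = 3
log_b(a) = log_6(11) = 1.3383

Case 3: c = 3 > log_6(11) = 1.3383
T(n) = O(n^3) = O(n^3)

For T(n) = 11T(n/6) + O(n^3): log_6(11) = 1.3383. This is Case 3 of the Master Theorem (c > log_b(a), work dominated by root), giving O(n^3).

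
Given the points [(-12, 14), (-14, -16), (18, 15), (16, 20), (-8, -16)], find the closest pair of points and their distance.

Computing all pairwise distances among 5 points:

d((-12, 14), (-14, -16)) = 30.0666
d((-12, 14), (18, 15)) = 30.0167
d((-12, 14), (16, 20)) = 28.6356
d((-12, 14), (-8, -16)) = 30.2655
d((-14, -16), (18, 15)) = 44.5533
d((-14, -16), (16, 20)) = 46.8615
d((-14, -16), (-8, -16)) = 6.0
d((18, 15), (16, 20)) = 5.3852 <-- minimum
d((18, 15), (-8, -16)) = 40.4599
d((16, 20), (-8, -16)) = 43.2666

Closest pair: (18, 15) and (16, 20) with distance 5.3852

The closest pair is (18, 15) and (16, 20) with Euclidean distance 5.3852. For 5 points, brute-force pairwise comparison is shown above. For large n, the divide-and-conquer algorithm (sort by x, recurse on halves, check the dividing strip) achieves O(n log n).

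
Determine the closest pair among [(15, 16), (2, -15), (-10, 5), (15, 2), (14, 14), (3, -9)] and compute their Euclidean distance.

Computing all pairwise distances among 6 points:

d((15, 16), (2, -15)) = 33.6155
d((15, 16), (-10, 5)) = 27.313
d((15, 16), (15, 2)) = 14.0
d((15, 16), (14, 14)) = 2.2361 <-- minimum
d((15, 16), (3, -9)) = 27.7308
d((2, -15), (-10, 5)) = 23.3238
d((2, -15), (15, 2)) = 21.4009
d((2, -15), (14, 14)) = 31.3847
d((2, -15), (3, -9)) = 6.0828
d((-10, 5), (15, 2)) = 25.1794
d((-10, 5), (14, 14)) = 25.632
d((-10, 5), (3, -9)) = 19.105
d((15, 2), (14, 14)) = 12.0416
d((15, 2), (3, -9)) = 16.2788
d((14, 14), (3, -9)) = 25.4951

Closest pair: (15, 16) and (14, 14) with distance 2.2361

The closest pair is (15, 16) and (14, 14) with Euclidean distance 2.2361. For 6 points, brute-force pairwise comparison is shown above. For large n, the divide-and-conquer algorithm (sort by x, recurse on halves, check the dividing strip) achieves O(n log n).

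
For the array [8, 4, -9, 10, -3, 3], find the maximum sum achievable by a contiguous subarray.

Using Kadane's algorithm on [8, 4, -9, 10, -3, 3]:

Scanning through the array:
Position 1 (value 4): max_ending_here = 12, max_so_far = 12
Position 2 (value -9): max_ending_here = 3, max_so_far = 12
Position 3 (value 10): max_ending_here = 13, max_so_far = 13
Position 4 (value -3): max_ending_here = 10, max_so_far = 13
Position 5 (value 3): max_ending_here = 13, max_so_far = 13

Maximum subarray: [8, 4, -9, 10]
Maximum sum: 13

The maximum subarray is [8, 4, -9, 10] with sum 13. This subarray runs from index 0 to index 3.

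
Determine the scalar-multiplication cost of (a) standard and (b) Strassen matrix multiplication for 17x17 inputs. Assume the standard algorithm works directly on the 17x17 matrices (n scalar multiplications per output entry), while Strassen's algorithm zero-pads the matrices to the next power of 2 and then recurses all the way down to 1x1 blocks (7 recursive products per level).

Matrix multiplication for 17x17 matrices:

Strassen's algorithm requires power-of-2 dimensions. Pad 17x17 to 32x32 (next power of 2).

Standard algorithm: 17^3 = 4913 multiplications
Strassen's algorithm: 7^(log2(32)) = 7^5 = 16807 multiplications
Difference: 4913 - 16807 = -11894 (Strassen uses MORE here due to padding overhead — for small or just-over-power-of-2 n, padding can outweigh the per-level savings)

Standard: 4913 multiplications (17^3). Strassen: 16807 multiplications (7^5, after padding to 32x32). Strassen reduces 8 recursive multiplications to 7 at each level.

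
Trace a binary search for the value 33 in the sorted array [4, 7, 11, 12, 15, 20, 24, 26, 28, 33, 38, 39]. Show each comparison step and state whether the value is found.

Binary search for 33 in [4, 7, 11, 12, 15, 20, 24, 26, 28, 33, 38, 39]:

lo=0, hi=11, mid=5, arr[mid]=20 -> 20 < 33, search right half
lo=6, hi=11, mid=8, arr[mid]=28 -> 28 < 33, search right half
lo=9, hi=11, mid=10, arr[mid]=38 -> 38 > 33, search left half
lo=9, hi=9, mid=9, arr[mid]=33 -> Found target at index 9!

Binary search finds 33 at index 9 after 4 comparisons. The search repeatedly halves the search space by comparing with the middle element.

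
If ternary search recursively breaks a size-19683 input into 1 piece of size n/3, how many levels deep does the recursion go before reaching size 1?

For divide and conquer with division factor 3:

Problem sizes at each level:
Level 0: 19683
Level 1: 6561
Level 2: 2187
Level 3: 729
Level 4: 243
Level 5: 81
Level 6: 27
Level 7: 9
Level 8: 3
Level 9: 1

The root is level 0 and the size-1 base case is level 9 (the tree spans levels 0 through 9, i.e. 10 levels counting the root), so the depth is the number of divisions: log_3(19683) = 9

The recursion tree depth is log_3(19683) = 9. At each level, the problem size is divided by 3, so it takes 9 divisions to reduce to a base case of size 1. The algorithm makes 1 recursive call at each level.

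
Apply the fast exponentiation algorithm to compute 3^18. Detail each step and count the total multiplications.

Computing 3^18 by squaring (build up from 3^1; each line after the first costs one multiplication):

3^1 = 3
3^2 = (3^1)^2 = 3^2 = 9
3^4 = (3^2)^2 = 9^2 = 81
3^8 = (3^4)^2 = 81^2 = 6561
3^9 = 3 * 3^8 = 3 * 6561 = 19683
3^18 = (3^9)^2 = 19683^2 = 387420489

Result: 387420489
Multiplications needed: 5 (5 lines after 3^1)

3^18 = 387420489. Using exponentiation by squaring, this requires 5 multiplications. The key idea: if the exponent is even, square the half-power; if odd, multiply by the base once.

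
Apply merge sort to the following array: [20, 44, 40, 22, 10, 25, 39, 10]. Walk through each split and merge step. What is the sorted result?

Merge sort trace:

Split: [20, 44, 40, 22, 10, 25, 39, 10] -> [20, 44, 40, 22] and [10, 25, 39, 10]
  Split: [20, 44, 40, 22] -> [20, 44] and [40, 22]
    Split: [20, 44] -> [20] and [44]
    Merge: [20] + [44] -> [20, 44]
    Split: [40, 22] -> [40] and [22]
    Merge: [40] + [22] -> [22, 40]
  Merge: [20, 44] + [22, 40] -> [20, 22, 40, 44]
  Split: [10, 25, 39, 10] -> [10, 25] and [39, 10]
    Split: [10, 25] -> [10] and [25]
    Merge: [10] + [25] -> [10, 25]
    Split: [39, 10] -> [39] and [10]
    Merge: [39] + [10] -> [10, 39]
  Merge: [10, 25] + [10, 39] -> [10, 10, 25, 39]
Merge: [20, 22, 40, 44] + [10, 10, 25, 39] -> [10, 10, 20, 22, 25, 39, 40, 44]

Final sorted array: [10, 10, 20, 22, 25, 39, 40, 44]

The merge sort proceeds by recursively splitting the array and merging sorted halves.
After all merges, the sorted array is [10, 10, 20, 22, 25, 39, 40, 44].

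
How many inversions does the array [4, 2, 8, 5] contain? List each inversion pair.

Finding inversions in [4, 2, 8, 5]:

(0, 1): arr[0]=4 > arr[1]=2
(2, 3): arr[2]=8 > arr[3]=5

Total inversions: 2

The array has 2 inversion(s): (0,1), (2,3). Each pair (i,j) satisfies i < j and arr[i] > arr[j].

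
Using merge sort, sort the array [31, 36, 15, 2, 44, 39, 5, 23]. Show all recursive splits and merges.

Merge sort trace:

Split: [31, 36, 15, 2, 44, 39, 5, 23] -> [31, 36, 15, 2] and [44, 39, 5, 23]
  Split: [31, 36, 15, 2] -> [31, 36] and [15, 2]
    Split: [31, 36] -> [31] and [36]
    Merge: [31] + [36] -> [31, 36]
    Split: [15, 2] -> [15] and [2]
    Merge: [15] + [2] -> [2, 15]
  Merge: [31, 36] + [2, 15] -> [2, 15, 31, 36]
  Split: [44, 39, 5, 23] -> [44, 39] and [5, 23]
    Split: [44, 39] -> [44] and [39]
    Merge: [44] + [39] -> [39, 44]
    Split: [5, 23] -> [5] and [23]
    Merge: [5] + [23] -> [5, 23]
  Merge: [39, 44] + [5, 23] -> [5, 23, 39, 44]
Merge: [2, 15, 31, 36] + [5, 23, 39, 44] -> [2, 5, 15, 23, 31, 36, 39, 44]

Final sorted array: [2, 5, 15, 23, 31, 36, 39, 44]

The merge sort proceeds by recursively splitting the array and merging sorted halves.
After all merges, the sorted array is [2, 5, 15, 23, 31, 36, 39, 44].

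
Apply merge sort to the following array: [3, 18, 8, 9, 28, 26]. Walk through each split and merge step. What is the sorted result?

Merge sort trace:

Split: [3, 18, 8, 9, 28, 26] -> [3, 18, 8] and [9, 28, 26]
  Split: [3, 18, 8] -> [3] and [18, 8]
    Split: [18, 8] -> [18] and [8]
    Merge: [18] + [8] -> [8, 18]
  Merge: [3] + [8, 18] -> [3, 8, 18]
  Split: [9, 28, 26] -> [9] and [28, 26]
    Split: [28, 26] -> [28] and [26]
    Merge: [28] + [26] -> [26, 28]
  Merge: [9] + [26, 28] -> [9, 26, 28]
Merge: [3, 8, 18] + [9, 26, 28] -> [3, 8, 9, 18, 26, 28]

Final sorted array: [3, 8, 9, 18, 26, 28]

The merge sort proceeds by recursively splitting the array and merging sorted halves.
After all merges, the sorted array is [3, 8, 9, 18, 26, 28].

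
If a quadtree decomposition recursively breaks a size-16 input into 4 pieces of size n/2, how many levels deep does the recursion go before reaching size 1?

For divide and conquer with division factor 2:

Problem sizes at each level:
Level 0: 16
Level 1: 8
Level 2: 4
Level 3: 2
Level 4: 1

The root is level 0 and the size-1 base case is level 4 (the tree spans levels 0 through 4, i.e. 5 levels counting the root), so the depth is the number of divisions: log_2(16) = 4

The recursion tree depth is log_2(16) = 4. At each level, the problem size is divided by 2, so it takes 4 divisions to reduce to a base case of size 1. The algorithm makes 4 recursive calls at each level.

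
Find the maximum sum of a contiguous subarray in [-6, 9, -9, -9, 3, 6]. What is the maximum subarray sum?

Using Kadane's algorithm on [-6, 9, -9, -9, 3, 6]:

Scanning through the array:
Position 1 (value 9): max_ending_here = 9, max_so_far = 9
Position 2 (value -9): max_ending_here = 0, max_so_far = 9
Position 3 (value -9): max_ending_here = -9, max_so_far = 9
Position 4 (value 3): max_ending_here = 3, max_so_far = 9
Position 5 (value 6): max_ending_here = 9, max_so_far = 9

Maximum subarray: [9]
Maximum sum: 9

The maximum subarray is [9] with sum 9. This subarray runs from index 1 to index 1.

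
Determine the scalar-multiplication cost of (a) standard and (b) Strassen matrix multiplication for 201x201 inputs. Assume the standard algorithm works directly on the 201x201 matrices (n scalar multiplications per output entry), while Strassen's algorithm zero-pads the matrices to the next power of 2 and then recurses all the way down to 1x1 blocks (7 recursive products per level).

Matrix multiplication for 201x201 matrices:

Strassen's algorithm requires power-of-2 dimensions. Pad 201x201 to 256x256 (next power of 2).

Standard algorithm: 201^3 = 8120601 multiplications
Strassen's algorithm: 7^(log2(256)) = 7^8 = 5764801 multiplications
Savings: 8120601 - 5764801 = 2355800 multiplications

Standard: 8120601 multiplications (201^3). Strassen: 5764801 multiplications (7^8, after padding to 256x256). Strassen reduces 8 recursive multiplications to 7 at each level.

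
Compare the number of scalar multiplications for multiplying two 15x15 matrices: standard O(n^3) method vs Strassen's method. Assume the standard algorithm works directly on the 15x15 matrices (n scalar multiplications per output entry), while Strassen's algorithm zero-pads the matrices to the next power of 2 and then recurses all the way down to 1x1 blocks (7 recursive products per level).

Matrix multiplication for 15x15 matrices:

Strassen's algorithm requires power-of-2 dimensions. Pad 15x15 to 16x16 (next power of 2).

Standard algorithm: 15^3 = 3375 multiplications
Strassen's algorithm: 7^(log2(16)) = 7^4 = 2401 multiplications
Savings: 3375 - 2401 = 974 multiplications

Standard: 3375 multiplications (15^3). Strassen: 2401 multiplications (7^4, after padding to 16x16). Strassen reduces 8 recursive multiplications to 7 at each level.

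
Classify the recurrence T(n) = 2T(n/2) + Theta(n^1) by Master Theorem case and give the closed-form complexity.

Master Theorem for T(n) = 2T(n/2) + O(n^1):

a = 2, b = 2, c = 1
log_b(a) = log_2(2) = 1.0000

Case 2: c = 1 = log_2(2) = 1.0000
T(n) = O(n^1 log n) = O(n log n)

For T(n) = 2T(n/2) + O(n^1): log_2(2) = 1.0000. This is Case 2 of the Master Theorem (c = log_b(a), equal work at all levels), giving O(n log n).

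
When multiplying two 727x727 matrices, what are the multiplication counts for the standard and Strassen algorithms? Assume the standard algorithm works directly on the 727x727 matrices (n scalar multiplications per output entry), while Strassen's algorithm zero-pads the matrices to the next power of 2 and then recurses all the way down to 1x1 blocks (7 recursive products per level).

Matrix multiplication for 727x727 matrices:

Strassen's algorithm requires power-of-2 dimensions. Pad 727x727 to 1024x1024 (next power of 2).

Standard algorithm: 727^3 = 384240583 multiplications
Strassen's algorithm: 7^(log2(1024)) = 7^10 = 282475249 multiplications
Savings: 384240583 - 282475249 = 101765334 multiplications

Standard: 384240583 multiplications (727^3). Strassen: 282475249 multiplications (7^10, after padding to 1024x1024). Strassen reduces 8 recursive multiplications to 7 at each level.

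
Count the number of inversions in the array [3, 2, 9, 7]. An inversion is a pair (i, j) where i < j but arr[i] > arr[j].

Finding inversions in [3, 2, 9, 7]:

(0, 1): arr[0]=3 > arr[1]=2
(2, 3): arr[2]=9 > arr[3]=7

Total inversions: 2

The array has 2 inversion(s): (0,1), (2,3). Each pair (i,j) satisfies i < j and arr[i] > arr[j].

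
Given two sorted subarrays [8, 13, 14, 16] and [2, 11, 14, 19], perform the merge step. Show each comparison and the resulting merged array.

Merging process:

Compare 8 vs 2: take 2 from right. Merged: [2]
Compare 8 vs 11: take 8 from left. Merged: [2, 8]
Compare 13 vs 11: take 11 from right. Merged: [2, 8, 11]
Compare 13 vs 14: take 13 from left. Merged: [2, 8, 11, 13]
Compare 14 vs 14: take 14 from left. Merged: [2, 8, 11, 13, 14]
Compare 16 vs 14: take 14 from right. Merged: [2, 8, 11, 13, 14, 14]
Compare 16 vs 19: take 16 from left. Merged: [2, 8, 11, 13, 14, 14, 16]
Append remaining from right: [19]. Merged: [2, 8, 11, 13, 14, 14, 16, 19]

Final merged array: [2, 8, 11, 13, 14, 14, 16, 19]
Total comparisons: 7

The merged array is [2, 8, 11, 13, 14, 14, 16, 19], requiring 7 comparisons. The merge step runs in O(n) time where n is the total number of elements.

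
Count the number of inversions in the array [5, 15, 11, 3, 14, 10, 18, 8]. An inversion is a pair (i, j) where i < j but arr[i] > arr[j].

Finding inversions in [5, 15, 11, 3, 14, 10, 18, 8]:

(0, 3): arr[0]=5 > arr[3]=3
(1, 2): arr[1]=15 > arr[2]=11
(1, 3): arr[1]=15 > arr[3]=3
(1, 4): arr[1]=15 > arr[4]=14
(1, 5): arr[1]=15 > arr[5]=10
(1, 7): arr[1]=15 > arr[7]=8
(2, 3): arr[2]=11 > arr[3]=3
(2, 5): arr[2]=11 > arr[5]=10
(2, 7): arr[2]=11 > arr[7]=8
(4, 5): arr[4]=14 > arr[5]=10
(4, 7): arr[4]=14 > arr[7]=8
(5, 7): arr[5]=10 > arr[7]=8
(6, 7): arr[6]=18 > arr[7]=8

Total inversions: 13

The array has 13 inversion(s): (0,3), (1,2), (1,3), (1,4), (1,5), (1,7), (2,3), (2,5), (2,7), (4,5), (4,7), (5,7), (6,7). Each pair (i,j) satisfies i < j and arr[i] > arr[j].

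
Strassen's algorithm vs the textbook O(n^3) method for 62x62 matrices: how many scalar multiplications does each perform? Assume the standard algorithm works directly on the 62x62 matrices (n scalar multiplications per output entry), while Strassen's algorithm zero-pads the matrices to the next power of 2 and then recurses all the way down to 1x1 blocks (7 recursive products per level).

Matrix multiplication for 62x62 matrices:

Strassen's algorithm requires power-of-2 dimensions. Pad 62x62 to 64x64 (next power of 2).

Standard algorithm: 62^3 = 238328 multiplications
Strassen's algorithm: 7^(log2(64)) = 7^6 = 117649 multiplications
Savings: 238328 - 117649 = 120679 multiplications

Standard: 238328 multiplications (62^3). Strassen: 117649 multiplications (7^6, after padding to 64x64). Strassen reduces 8 recursive multiplications to 7 at each level.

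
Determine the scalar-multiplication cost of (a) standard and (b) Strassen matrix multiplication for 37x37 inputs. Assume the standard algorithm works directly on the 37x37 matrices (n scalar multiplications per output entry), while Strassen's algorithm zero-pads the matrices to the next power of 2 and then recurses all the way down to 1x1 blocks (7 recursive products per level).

Matrix multiplication for 37x37 matrices:

Strassen's algorithm requires power-of-2 dimensions. Pad 37x37 to 64x64 (next power of 2).

Standard algorithm: 37^3 = 50653 multiplications
Strassen's algorithm: 7^(log2(64)) = 7^6 = 117649 multiplications
Difference: 50653 - 117649 = -66996 (Strassen uses MORE here due to padding overhead — for small or just-over-power-of-2 n, padding can outweigh the per-level savings)

Standard: 50653 multiplications (37^3). Strassen: 117649 multiplications (7^6, after padding to 64x64). Strassen reduces 8 recursive multiplications to 7 at each level.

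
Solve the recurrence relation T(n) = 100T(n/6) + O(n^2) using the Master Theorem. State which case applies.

Master Theorem for T(n) = 100T(n/6) + O(n^2):

a = 100, b = 6, c = 2
log_b(a) = log_6(100) = 2.5702

Case 1: c = 2 < log_6(100) = 2.5702
T(n) = O(n^(log_6 100))

For T(n) = 100T(n/6) + O(n^2): log_6(100) = 2.5702. This is Case 1 of the Master Theorem (c < log_b(a), work dominated by leaves), giving O(n^(log_6 100)).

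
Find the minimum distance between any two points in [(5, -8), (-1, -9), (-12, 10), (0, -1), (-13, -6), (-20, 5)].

Computing all pairwise distances among 6 points:

d((5, -8), (-1, -9)) = 6.0828 <-- minimum
d((5, -8), (-12, 10)) = 24.7588
d((5, -8), (0, -1)) = 8.6023
d((5, -8), (-13, -6)) = 18.1108
d((5, -8), (-20, 5)) = 28.178
d((-1, -9), (-12, 10)) = 21.9545
d((-1, -9), (0, -1)) = 8.0623
d((-1, -9), (-13, -6)) = 12.3693
d((-1, -9), (-20, 5)) = 23.6008
d((-12, 10), (0, -1)) = 16.2788
d((-12, 10), (-13, -6)) = 16.0312
d((-12, 10), (-20, 5)) = 9.434
d((0, -1), (-13, -6)) = 13.9284
d((0, -1), (-20, 5)) = 20.8806
d((-13, -6), (-20, 5)) = 13.0384

Closest pair: (5, -8) and (-1, -9) with distance 6.0828

The closest pair is (5, -8) and (-1, -9) with Euclidean distance 6.0828. For 6 points, brute-force pairwise comparison is shown above. For large n, the divide-and-conquer algorithm (sort by x, recurse on halves, check the dividing strip) achieves O(n log n).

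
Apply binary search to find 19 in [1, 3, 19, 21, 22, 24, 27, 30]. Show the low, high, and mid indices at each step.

Binary search for 19 in [1, 3, 19, 21, 22, 24, 27, 30]:

lo=0, hi=7, mid=3, arr[mid]=21 -> 21 > 19, search left half
lo=0, hi=2, mid=1, arr[mid]=3 -> 3 < 19, search right half
lo=2, hi=2, mid=2, arr[mid]=19 -> Found target at index 2!

Binary search finds 19 at index 2 after 3 comparisons. The search repeatedly halves the search space by comparing with the middle element.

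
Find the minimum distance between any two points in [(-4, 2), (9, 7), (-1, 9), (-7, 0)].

Computing all pairwise distances among 4 points:

d((-4, 2), (9, 7)) = 13.9284
d((-4, 2), (-1, 9)) = 7.6158
d((-4, 2), (-7, 0)) = 3.6056 <-- minimum
d((9, 7), (-1, 9)) = 10.198
d((9, 7), (-7, 0)) = 17.4642
d((-1, 9), (-7, 0)) = 10.8167

Closest pair: (-4, 2) and (-7, 0) with distance 3.6056

The closest pair is (-4, 2) and (-7, 0) with Euclidean distance 3.6056. For 4 points, brute-force pairwise comparison is shown above. For large n, the divide-and-conquer algorithm (sort by x, recurse on halves, check the dividing strip) achieves O(n log n).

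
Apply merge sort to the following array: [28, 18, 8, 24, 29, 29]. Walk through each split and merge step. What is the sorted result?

Merge sort trace:

Split: [28, 18, 8, 24, 29, 29] -> [28, 18, 8] and [24, 29, 29]
  Split: [28, 18, 8] -> [28] and [18, 8]
    Split: [18, 8] -> [18] and [8]
    Merge: [18] + [8] -> [8, 18]
  Merge: [28] + [8, 18] -> [8, 18, 28]
  Split: [24, 29, 29] -> [24] and [29, 29]
    Split: [29, 29] -> [29] and [29]
    Merge: [29] + [29] -> [29, 29]
  Merge: [24] + [29, 29] -> [24, 29, 29]
Merge: [8, 18, 28] + [24, 29, 29] -> [8, 18, 24, 28, 29, 29]

Final sorted array: [8, 18, 24, 28, 29, 29]

The merge sort proceeds by recursively splitting the array and merging sorted halves.
After all merges, the sorted array is [8, 18, 24, 28, 29, 29].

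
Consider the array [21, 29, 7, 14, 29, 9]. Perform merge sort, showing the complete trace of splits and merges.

Merge sort trace:

Split: [21, 29, 7, 14, 29, 9] -> [21, 29, 7] and [14, 29, 9]
  Split: [21, 29, 7] -> [21] and [29, 7]
    Split: [29, 7] -> [29] and [7]
    Merge: [29] + [7] -> [7, 29]
  Merge: [21] + [7, 29] -> [7, 21, 29]
  Split: [14, 29, 9] -> [14] and [29, 9]
    Split: [29, 9] -> [29] and [9]
    Merge: [29] + [9] -> [9, 29]
  Merge: [14] + [9, 29] -> [9, 14, 29]
Merge: [7, 21, 29] + [9, 14, 29] -> [7, 9, 14, 21, 29, 29]

Final sorted array: [7, 9, 14, 21, 29, 29]

The merge sort proceeds by recursively splitting the array and merging sorted halves.
After all merges, the sorted array is [7, 9, 14, 21, 29, 29].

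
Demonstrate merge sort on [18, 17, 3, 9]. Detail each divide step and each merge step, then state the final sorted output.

Merge sort trace:

Split: [18, 17, 3, 9] -> [18, 17] and [3, 9]
  Split: [18, 17] -> [18] and [17]
  Merge: [18] + [17] -> [17, 18]
  Split: [3, 9] -> [3] and [9]
  Merge: [3] + [9] -> [3, 9]
Merge: [17, 18] + [3, 9] -> [3, 9, 17, 18]

Final sorted array: [3, 9, 17, 18]

The merge sort proceeds by recursively splitting the array and merging sorted halves.
After all merges, the sorted array is [3, 9, 17, 18].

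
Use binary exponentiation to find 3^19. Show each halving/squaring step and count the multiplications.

Computing 3^19 by squaring (build up from 3^1; each line after the first costs one multiplication):

3^1 = 3
3^2 = (3^1)^2 = 3^2 = 9
3^4 = (3^2)^2 = 9^2 = 81
3^8 = (3^4)^2 = 81^2 = 6561
3^9 = 3 * 3^8 = 3 * 6561 = 19683
3^18 = (3^9)^2 = 19683^2 = 387420489
3^19 = 3 * 3^18 = 3 * 387420489 = 1162261467

Result: 1162261467
Multiplications needed: 6 (6 lines after 3^1)

3^19 = 1162261467. Using exponentiation by squaring, this requires 6 multiplications. The key idea: if the exponent is even, square the half-power; if odd, multiply by the base once.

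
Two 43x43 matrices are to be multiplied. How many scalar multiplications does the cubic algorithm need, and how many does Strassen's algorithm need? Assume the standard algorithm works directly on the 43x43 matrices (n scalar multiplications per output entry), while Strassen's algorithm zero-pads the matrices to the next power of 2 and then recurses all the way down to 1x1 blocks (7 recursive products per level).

Matrix multiplication for 43x43 matrices:

Strassen's algorithm requires power-of-2 dimensions. Pad 43x43 to 64x64 (next power of 2).

Standard algorithm: 43^3 = 79507 multiplications
Strassen's algorithm: 7^(log2(64)) = 7^6 = 117649 multiplications
Difference: 79507 - 117649 = -38142 (Strassen uses MORE here due to padding overhead — for small or just-over-power-of-2 n, padding can outweigh the per-level savings)

Standard: 79507 multiplications (43^3). Strassen: 117649 multiplications (7^6, after padding to 64x64). Strassen reduces 8 recursive multiplications to 7 at each level.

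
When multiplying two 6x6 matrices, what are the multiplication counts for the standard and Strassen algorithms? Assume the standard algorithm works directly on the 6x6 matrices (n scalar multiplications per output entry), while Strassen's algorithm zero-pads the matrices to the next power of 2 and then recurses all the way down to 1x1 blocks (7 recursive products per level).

Matrix multiplication for 6x6 matrices:

Strassen's algorithm requires power-of-2 dimensions. Pad 6x6 to 8x8 (next power of 2).

Standard algorithm: 6^3 = 216 multiplications
Strassen's algorithm: 7^(log2(8)) = 7^3 = 343 multiplications
Difference: 216 - 343 = -127 (Strassen uses MORE here due to padding overhead — for small or just-over-power-of-2 n, padding can outweigh the per-level savings)

Standard: 216 multiplications (6^3). Strassen: 343 multiplications (7^3, after padding to 8x8). Strassen reduces 8 recursive multiplications to 7 at each level.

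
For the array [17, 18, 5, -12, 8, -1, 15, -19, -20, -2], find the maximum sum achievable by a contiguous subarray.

Using Kadane's algorithm on [17, 18, 5, -12, 8, -1, 15, -19, -20, -2]:

Scanning through the array:
Position 1 (value 18): max_ending_here = 35, max_so_far = 35
Position 2 (value 5): max_ending_here = 40, max_so_far = 40
Position 3 (value -12): max_ending_here = 28, max_so_far = 40
Position 4 (value 8): max_ending_here = 36, max_so_far = 40
Position 5 (value -1): max_ending_here = 35, max_so_far = 40
Position 6 (value 15): max_ending_here = 50, max_so_far = 50
Position 7 (value -19): max_ending_here = 31, max_so_far = 50
Position 8 (value -20): max_ending_here = 11, max_so_far = 50
Position 9 (value -2): max_ending_here = 9, max_so_far = 50

Maximum subarray: [17, 18, 5, -12, 8, -1, 15]
Maximum sum: 50

The maximum subarray is [17, 18, 5, -12, 8, -1, 15] with sum 50. This subarray runs from index 0 to index 6.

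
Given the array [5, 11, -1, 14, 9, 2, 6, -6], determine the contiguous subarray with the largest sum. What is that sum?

Using Kadane's algorithm on [5, 11, -1, 14, 9, 2, 6, -6]:

Scanning through the array:
Position 1 (value 11): max_ending_here = 16, max_so_far = 16
Position 2 (value -1): max_ending_here = 15, max_so_far = 16
Position 3 (value 14): max_ending_here = 29, max_so_far = 29
Position 4 (value 9): max_ending_here = 38, max_so_far = 38
Position 5 (value 2): max_ending_here = 40, max_so_far = 40
Position 6 (value 6): max_ending_here = 46, max_so_far = 46
Position 7 (value -6): max_ending_here = 40, max_so_far = 46

Maximum subarray: [5, 11, -1, 14, 9, 2, 6]
Maximum sum: 46

The maximum subarray is [5, 11, -1, 14, 9, 2, 6] with sum 46. This subarray runs from index 0 to index 6.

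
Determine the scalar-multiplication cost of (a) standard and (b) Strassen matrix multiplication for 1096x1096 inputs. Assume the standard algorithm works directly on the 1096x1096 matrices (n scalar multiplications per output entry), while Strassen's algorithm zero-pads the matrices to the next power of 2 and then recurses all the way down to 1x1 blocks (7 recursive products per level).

Matrix multiplication for 1096x1096 matrices:

Strassen's algorithm requires power-of-2 dimensions. Pad 1096x1096 to 2048x2048 (next power of 2).

Standard algorithm: 1096^3 = 1316532736 multiplications
Strassen's algorithm: 7^(log2(2048)) = 7^11 = 1977326743 multiplications
Difference: 1316532736 - 1977326743 = -660794007 (Strassen uses MORE here due to padding overhead — for small or just-over-power-of-2 n, padding can outweigh the per-level savings)

Standard: 1316532736 multiplications (1096^3). Strassen: 1977326743 multiplications (7^11, after padding to 2048x2048). Strassen reduces 8 recursive multiplications to 7 at each level.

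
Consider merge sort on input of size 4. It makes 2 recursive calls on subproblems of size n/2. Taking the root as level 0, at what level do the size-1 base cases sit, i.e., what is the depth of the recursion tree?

For divide and conquer with division factor 2:

Problem sizes at each level:
Level 0: 4
Level 1: 2
Level 2: 1

The root is level 0 and the size-1 base case is level 2 (the tree spans levels 0 through 2, i.e. 3 levels counting the root), so the depth is the number of divisions: log_2(4) = 2

The recursion tree depth is log_2(4) = 2. At each level, the problem size is divided by 2, so it takes 2 divisions to reduce to a base case of size 1. The algorithm makes 2 recursive calls at each level.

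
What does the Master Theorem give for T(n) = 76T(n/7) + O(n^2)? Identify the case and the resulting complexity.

Master Theorem for T(n) = 76T(n/7) + O(n^2):

a = 76, b = 7, c = 2
log_b(a) = log_7(76) = 2.2256

Case 1: c = 2 < log_7(76) = 2.2256
T(n) = O(n^(log_7 76))

For T(n) = 76T(n/7) + O(n^2): log_7(76) = 2.2256. This is Case 1 of the Master Theorem (c < log_b(a), work dominated by leaves), giving O(n^(log_7 76)).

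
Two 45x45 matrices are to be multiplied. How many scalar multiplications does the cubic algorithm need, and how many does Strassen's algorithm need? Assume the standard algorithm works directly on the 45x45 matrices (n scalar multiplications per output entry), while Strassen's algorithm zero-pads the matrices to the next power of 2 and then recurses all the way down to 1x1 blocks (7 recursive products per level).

Matrix multiplication for 45x45 matrices:

Strassen's algorithm requires power-of-2 dimensions. Pad 45x45 to 64x64 (next power of 2).

Standard algorithm: 45^3 = 91125 multiplications
Strassen's algorithm: 7^(log2(64)) = 7^6 = 117649 multiplications
Difference: 91125 - 117649 = -26524 (Strassen uses MORE here due to padding overhead — for small or just-over-power-of-2 n, padding can outweigh the per-level savings)

Standard: 91125 multiplications (45^3). Strassen: 117649 multiplications (7^6, after padding to 64x64). Strassen reduces 8 recursive multiplications to 7 at each level.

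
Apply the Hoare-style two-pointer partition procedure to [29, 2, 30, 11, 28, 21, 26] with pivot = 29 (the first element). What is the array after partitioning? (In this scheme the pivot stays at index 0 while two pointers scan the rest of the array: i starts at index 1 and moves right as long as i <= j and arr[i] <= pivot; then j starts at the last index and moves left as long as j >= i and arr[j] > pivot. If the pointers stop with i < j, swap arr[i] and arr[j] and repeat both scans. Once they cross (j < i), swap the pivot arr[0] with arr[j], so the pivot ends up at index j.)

Hoare-style two-pointer partition with pivot = 29:

Initial array: [29, 2, 30, 11, 28, 21, 26]

Pointers start at i = 1, j = 6.
i stops at index 2 (arr[2]=30 > 29), j stops at index 6 (arr[6]=26 <= 29): swap arr[2] and arr[6], array becomes [29, 2, 26, 11, 28, 21, 30]
i ends at 6, j ends at 5: the pointers have crossed (j < i), so scanning stops.

Swap pivot arr[0] with arr[5] to place pivot at position 5: [21, 2, 26, 11, 28, 29, 30]
Pivot position: 5

After partitioning with pivot 29, the array becomes [21, 2, 26, 11, 28, 29, 30]. The pivot is placed at index 5. All elements to the left of the pivot are <= 29, and all elements to the right are > 29.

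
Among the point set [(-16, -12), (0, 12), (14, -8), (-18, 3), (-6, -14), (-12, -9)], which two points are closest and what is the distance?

Computing all pairwise distances among 6 points:

d((-16, -12), (0, 12)) = 28.8444
d((-16, -12), (14, -8)) = 30.2655
d((-16, -12), (-18, 3)) = 15.1327
d((-16, -12), (-6, -14)) = 10.198
d((-16, -12), (-12, -9)) = 5.0 <-- minimum
d((0, 12), (14, -8)) = 24.4131
d((0, 12), (-18, 3)) = 20.1246
d((0, 12), (-6, -14)) = 26.6833
d((0, 12), (-12, -9)) = 24.1868
d((14, -8), (-18, 3)) = 33.8378
d((14, -8), (-6, -14)) = 20.8806
d((14, -8), (-12, -9)) = 26.0192
d((-18, 3), (-6, -14)) = 20.8087
d((-18, 3), (-12, -9)) = 13.4164
d((-6, -14), (-12, -9)) = 7.8102

Closest pair: (-16, -12) and (-12, -9) with distance 5.0

The closest pair is (-16, -12) and (-12, -9) with Euclidean distance 5.0. For 6 points, brute-force pairwise comparison is shown above. For large n, the divide-and-conquer algorithm (sort by x, recurse on halves, check the dividing strip) achieves O(n log n).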